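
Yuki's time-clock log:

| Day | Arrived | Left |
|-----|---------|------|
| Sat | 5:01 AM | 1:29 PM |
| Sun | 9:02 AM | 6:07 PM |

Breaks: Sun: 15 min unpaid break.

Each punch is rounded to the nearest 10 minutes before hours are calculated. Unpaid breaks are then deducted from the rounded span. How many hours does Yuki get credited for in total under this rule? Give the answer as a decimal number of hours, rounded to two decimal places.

Sat: in 5:01 AM→5:00 AM, out 1:29 PM→1:30 PM; 8 h 30 min
Sun: in 9:02 AM→9:00 AM, out 6:07 PM→6:10 PM; 9 h 10 min − 15 min = 8 h 55 min
Total credited: 17 h 25 min.

17.42 hours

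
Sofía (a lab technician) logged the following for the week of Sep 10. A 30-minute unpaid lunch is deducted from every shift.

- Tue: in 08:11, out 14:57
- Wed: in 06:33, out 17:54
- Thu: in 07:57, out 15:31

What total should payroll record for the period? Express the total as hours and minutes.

24 h 11 min

Tue: 08:11–14:57 = 6 h 46 min; less 30 min break → 6 h 16 min
Wed: 06:33–17:54 = 11 h 21 min; less 30 min break → 10 h 51 min
Thu: 07:57–15:31 = 7 h 34 min; less 30 min break → 7 h 4 min
Total: 6 h 16 min + 10 h 51 min + 7 h 4 min = 24 h 11 min.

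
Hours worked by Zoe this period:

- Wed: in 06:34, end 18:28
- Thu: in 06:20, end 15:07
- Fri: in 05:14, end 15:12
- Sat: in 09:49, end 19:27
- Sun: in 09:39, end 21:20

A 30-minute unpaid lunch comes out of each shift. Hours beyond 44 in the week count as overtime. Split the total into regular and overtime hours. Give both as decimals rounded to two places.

Regular 44.00 hours, overtime 5.47 hours

Wed: 06:34–18:28 = 11 h 54 min; less 30 min break → 11 h 24 min
Thu: 06:20–15:07 = 8 h 47 min; less 30 min break → 8 h 17 min
Fri: 05:14–15:12 = 9 h 58 min; less 30 min break → 9 h 28 min
Sat: 09:49–19:27 = 9 h 38 min; less 30 min break → 9 h 8 min
Sun: 09:39–21:20 = 11 h 41 min; less 30 min break → 11 h 11 min
Total worked: 49 h 28 min = 49.47 h.
Threshold 44 h → overtime 5 h 28 min, regular 44 h 0 min.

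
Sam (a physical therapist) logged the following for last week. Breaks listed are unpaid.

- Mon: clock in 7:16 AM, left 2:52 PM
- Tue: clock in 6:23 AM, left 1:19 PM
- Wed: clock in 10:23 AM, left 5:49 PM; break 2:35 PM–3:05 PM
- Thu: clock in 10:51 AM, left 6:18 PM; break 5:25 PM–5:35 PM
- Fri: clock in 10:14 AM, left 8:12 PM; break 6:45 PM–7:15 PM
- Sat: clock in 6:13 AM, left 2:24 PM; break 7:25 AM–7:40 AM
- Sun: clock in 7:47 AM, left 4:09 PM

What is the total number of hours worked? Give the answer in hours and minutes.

54 h 31 min

Mon: 7:16 AM–2:52 PM = 7 h 36 min
Tue: 6:23 AM–1:19 PM = 6 h 56 min
Wed: 10:23 AM–5:49 PM = 7 h 26 min; less 30 min break → 6 h 56 min
Thu: 10:51 AM–6:18 PM = 7 h 27 min; less 10 min break → 7 h 17 min
Fri: 10:14 AM–8:12 PM = 9 h 58 min; less 30 min break → 9 h 28 min
Sat: 6:13 AM–2:24 PM = 8 h 11 min; less 15 min break → 7 h 56 min
Sun: 7:47 AM–4:09 PM = 8 h 22 min
Total: 7 h 36 min + 6 h 56 min + 6 h 56 min + 7 h 17 min + 9 h 28 min + 7 h 56 min + 8 h 22 min = 54 h 31 min.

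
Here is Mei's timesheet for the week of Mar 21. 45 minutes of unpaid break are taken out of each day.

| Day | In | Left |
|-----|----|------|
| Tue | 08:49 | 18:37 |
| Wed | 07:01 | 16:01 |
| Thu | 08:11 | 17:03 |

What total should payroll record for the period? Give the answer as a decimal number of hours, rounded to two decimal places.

Tue: 08:49–18:37 = 9 h 48 min; less 45 min break → 9 h 3 min
Wed: 07:01–16:01 = 9 h 0 min; less 45 min break → 8 h 15 min
Thu: 08:11–17:03 = 8 h 52 min; less 45 min break → 8 h 7 min
Total: 9 h 3 min + 8 h 15 min + 8 h 7 min = 25 h 25 min.

25.42 hours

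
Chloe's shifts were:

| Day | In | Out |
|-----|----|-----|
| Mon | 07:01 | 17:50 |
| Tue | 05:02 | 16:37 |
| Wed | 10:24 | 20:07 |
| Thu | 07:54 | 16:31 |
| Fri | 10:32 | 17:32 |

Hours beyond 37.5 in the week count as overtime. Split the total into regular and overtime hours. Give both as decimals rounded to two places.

Regular 37.50 hours, overtime 10.23 hours

Mon: 07:01–17:50 = 10 h 49 min
Tue: 05:02–16:37 = 11 h 35 min
Wed: 10:24–20:07 = 9 h 43 min
Thu: 07:54–16:31 = 8 h 37 min
Fri: 10:32–17:32 = 7 h 0 min
Total worked: 47 h 44 min = 47.73 h.
Threshold 37.5 h → overtime 10 h 14 min, regular 37 h 30 min.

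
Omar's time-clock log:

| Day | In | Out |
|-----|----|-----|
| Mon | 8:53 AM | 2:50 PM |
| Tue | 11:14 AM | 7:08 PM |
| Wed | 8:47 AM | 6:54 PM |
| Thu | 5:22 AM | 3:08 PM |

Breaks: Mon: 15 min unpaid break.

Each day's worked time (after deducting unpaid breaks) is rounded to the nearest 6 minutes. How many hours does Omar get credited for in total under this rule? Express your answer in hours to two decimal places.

Mon: 8:53 AM–2:50 PM = 5 h 57 min − 15 min = 5 h 42 min → rounds to 5 h 42 min
Tue: 11:14 AM–7:08 PM = 7 h 54 min → rounds to 7 h 54 min
Wed: 8:47 AM–6:54 PM = 10 h 7 min → rounds to 10 h 6 min
Thu: 5:22 AM–3:08 PM = 9 h 46 min → rounds to 9 h 48 min
Total credited: 33 h 30 min.

33.50 hours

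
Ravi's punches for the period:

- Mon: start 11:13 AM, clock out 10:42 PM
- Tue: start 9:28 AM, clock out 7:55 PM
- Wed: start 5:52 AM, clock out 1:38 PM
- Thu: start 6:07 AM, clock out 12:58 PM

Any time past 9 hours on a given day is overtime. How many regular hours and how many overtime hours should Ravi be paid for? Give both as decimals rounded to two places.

Mon: 11:13 AM–10:42 PM = 11 h 29 min
Tue: 9:28 AM–7:55 PM = 10 h 27 min
Wed: 5:52 AM–1:38 PM = 7 h 46 min
Thu: 6:07 AM–12:58 PM = 6 h 51 min
Mon reg 9 h 0 min / OT 2 h 29 min; Tue reg 9 h 0 min / OT 1 h 27 min; Wed reg 7 h 46 min / OT 0 h 0 min; Thu reg 6 h 51 min / OT 0 h 0 min.
Totals: regular 32 h 37 min, overtime 3 h 56 min.

Regular 32.62 hours, overtime 3.93 hours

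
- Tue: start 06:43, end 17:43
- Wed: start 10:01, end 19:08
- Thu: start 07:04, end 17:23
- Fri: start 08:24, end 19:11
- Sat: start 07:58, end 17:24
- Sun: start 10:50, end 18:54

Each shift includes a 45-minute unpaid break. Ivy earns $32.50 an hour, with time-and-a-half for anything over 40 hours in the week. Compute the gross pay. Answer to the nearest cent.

$1993.06

Tue: 06:43–17:43 = 11 h 0 min; less 45 min break → 10 h 15 min
Wed: 10:01–19:08 = 9 h 7 min; less 45 min break → 8 h 22 min
Thu: 07:04–17:23 = 10 h 19 min; less 45 min break → 9 h 34 min
Fri: 08:24–19:11 = 10 h 47 min; less 45 min break → 10 h 2 min
Sat: 07:58–17:24 = 9 h 26 min; less 45 min break → 8 h 41 min
Sun: 10:50–18:54 = 8 h 4 min; less 45 min break → 7 h 19 min
Total worked: 54 h 13 min = 3253 min.
Regular 40 h 0 min = 2400 min at $32.50/h; overtime 14 h 13 min = 853 min at $48.75/h.
Pay = (2400 × $32.50 + 853 × $48.75) ÷ 60 = $1993.06.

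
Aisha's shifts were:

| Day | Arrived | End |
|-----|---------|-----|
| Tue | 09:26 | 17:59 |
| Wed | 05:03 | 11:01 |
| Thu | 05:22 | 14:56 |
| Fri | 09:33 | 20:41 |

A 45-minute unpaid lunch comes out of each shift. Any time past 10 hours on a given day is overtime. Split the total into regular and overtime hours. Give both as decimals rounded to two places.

Tue: 09:26–17:59 = 8 h 33 min; less 45 min break → 7 h 48 min
Wed: 05:03–11:01 = 5 h 58 min; less 45 min break → 5 h 13 min
Thu: 05:22–14:56 = 9 h 34 min; less 45 min break → 8 h 49 min
Fri: 09:33–20:41 = 11 h 8 min; less 45 min break → 10 h 23 min
Tue reg 7 h 48 min / OT 0 h 0 min; Wed reg 5 h 13 min / OT 0 h 0 min; Thu reg 8 h 49 min / OT 0 h 0 min; Fri reg 10 h 0 min / OT 0 h 23 min.
Totals: regular 31 h 50 min, overtime 0 h 23 min.

Regular 31.83 hours, overtime 0.38 hours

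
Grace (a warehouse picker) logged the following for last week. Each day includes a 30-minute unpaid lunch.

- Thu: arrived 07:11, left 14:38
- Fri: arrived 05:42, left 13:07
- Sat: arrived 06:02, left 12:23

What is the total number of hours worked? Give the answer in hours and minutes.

19 h 43 min

Thu: 07:11–14:38 = 7 h 27 min; less 30 min break → 6 h 57 min
Fri: 05:42–13:07 = 7 h 25 min; less 30 min break → 6 h 55 min
Sat: 06:02–12:23 = 6 h 21 min; less 30 min break → 5 h 51 min
Total: 6 h 57 min + 6 h 55 min + 5 h 51 min = 19 h 43 min.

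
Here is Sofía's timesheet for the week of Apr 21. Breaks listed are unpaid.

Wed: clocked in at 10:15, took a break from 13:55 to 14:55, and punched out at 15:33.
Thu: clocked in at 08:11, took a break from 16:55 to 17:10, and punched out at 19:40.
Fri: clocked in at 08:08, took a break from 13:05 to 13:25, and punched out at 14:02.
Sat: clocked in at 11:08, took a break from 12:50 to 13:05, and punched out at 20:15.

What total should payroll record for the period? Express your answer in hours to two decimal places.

Wed: 10:15–15:33 = 5 h 18 min; less 60 min break → 4 h 18 min
Thu: 08:11–19:40 = 11 h 29 min; less 15 min break → 11 h 14 min
Fri: 08:08–14:02 = 5 h 54 min; less 20 min break → 5 h 34 min
Sat: 11:08–20:15 = 9 h 7 min; less 15 min break → 8 h 52 min
Total: 4 h 18 min + 11 h 14 min + 5 h 34 min + 8 h 52 min = 29 h 58 min.

29.97 hours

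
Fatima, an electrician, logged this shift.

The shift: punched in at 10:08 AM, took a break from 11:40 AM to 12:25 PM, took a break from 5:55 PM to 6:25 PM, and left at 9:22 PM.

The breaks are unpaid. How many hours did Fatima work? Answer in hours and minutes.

9 h 59 min

The shift: 10:08 AM–9:22 PM = 11 h 14 min; less 75 min break → 9 h 59 min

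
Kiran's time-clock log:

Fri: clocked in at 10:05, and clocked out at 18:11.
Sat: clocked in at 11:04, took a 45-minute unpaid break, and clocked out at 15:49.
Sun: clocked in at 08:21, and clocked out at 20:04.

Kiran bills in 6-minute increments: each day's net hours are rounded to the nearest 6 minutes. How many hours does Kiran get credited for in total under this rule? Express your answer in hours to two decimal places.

Fri: 10:05–18:11 = 8 h 6 min → rounds to 8 h 6 min
Sat: 11:04–15:49 = 4 h 45 min − 45 min = 4 h 0 min → rounds to 4 h 0 min
Sun: 08:21–20:04 = 11 h 43 min → rounds to 11 h 42 min
Total credited: 23 h 48 min.

23.80 hours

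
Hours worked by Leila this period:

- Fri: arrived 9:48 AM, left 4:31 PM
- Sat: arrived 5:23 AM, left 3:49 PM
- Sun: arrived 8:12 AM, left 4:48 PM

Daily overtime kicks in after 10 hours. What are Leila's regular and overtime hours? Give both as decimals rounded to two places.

Regular 25.32 hours, overtime 0.43 hours

Fri: 9:48 AM–4:31 PM = 6 h 43 min
Sat: 5:23 AM–3:49 PM = 10 h 26 min
Sun: 8:12 AM–4:48 PM = 8 h 36 min
Fri reg 6 h 43 min / OT 0 h 0 min; Sat reg 10 h 0 min / OT 0 h 26 min; Sun reg 8 h 36 min / OT 0 h 0 min.
Totals: regular 25 h 19 min, overtime 0 h 26 min.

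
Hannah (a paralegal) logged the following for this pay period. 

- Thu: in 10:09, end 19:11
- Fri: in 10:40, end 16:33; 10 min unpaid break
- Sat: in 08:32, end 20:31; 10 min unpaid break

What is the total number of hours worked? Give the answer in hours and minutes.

Thu: 10:09–19:11 = 9 h 2 min
Fri: 10:40–16:33 = 5 h 53 min; less 10 min break → 5 h 43 min
Sat: 08:32–20:31 = 11 h 59 min; less 10 min break → 11 h 49 min
Total: 9 h 2 min + 5 h 43 min + 11 h 49 min = 26 h 34 min.

26 h 34 min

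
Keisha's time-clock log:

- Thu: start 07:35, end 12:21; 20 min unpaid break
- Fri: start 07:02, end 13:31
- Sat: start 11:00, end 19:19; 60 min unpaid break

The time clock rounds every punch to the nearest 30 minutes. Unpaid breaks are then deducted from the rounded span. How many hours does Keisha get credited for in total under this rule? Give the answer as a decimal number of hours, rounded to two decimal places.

18.67 hours

Thu: in 07:35→07:30, out 12:21→12:30; 5 h 0 min − 20 min = 4 h 40 min
Fri: in 07:02→07:00, out 13:31→13:30; 6 h 30 min
Sat: in 11:00→11:00, out 19:19→19:30; 8 h 30 min − 60 min = 7 h 30 min
Total credited: 18 h 40 min.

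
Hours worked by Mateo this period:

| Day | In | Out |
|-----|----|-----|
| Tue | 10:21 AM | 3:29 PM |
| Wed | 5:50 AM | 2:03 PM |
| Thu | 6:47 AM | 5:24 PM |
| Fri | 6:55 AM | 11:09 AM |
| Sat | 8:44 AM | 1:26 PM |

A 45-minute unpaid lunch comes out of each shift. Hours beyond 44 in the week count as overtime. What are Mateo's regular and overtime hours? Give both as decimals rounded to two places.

Tue: 10:21 AM–3:29 PM = 5 h 8 min; less 45 min break → 4 h 23 min
Wed: 5:50 AM–2:03 PM = 8 h 13 min; less 45 min break → 7 h 28 min
Thu: 6:47 AM–5:24 PM = 10 h 37 min; less 45 min break → 9 h 52 min
Fri: 6:55 AM–11:09 AM = 4 h 14 min; less 45 min break → 3 h 29 min
Sat: 8:44 AM–1:26 PM = 4 h 42 min; less 45 min break → 3 h 57 min
Total worked: 29 h 9 min = 29.15 h.
Threshold 44 h → overtime 0 h 0 min, regular 29 h 9 min.

Regular 29.15 hours, overtime 0.00 hours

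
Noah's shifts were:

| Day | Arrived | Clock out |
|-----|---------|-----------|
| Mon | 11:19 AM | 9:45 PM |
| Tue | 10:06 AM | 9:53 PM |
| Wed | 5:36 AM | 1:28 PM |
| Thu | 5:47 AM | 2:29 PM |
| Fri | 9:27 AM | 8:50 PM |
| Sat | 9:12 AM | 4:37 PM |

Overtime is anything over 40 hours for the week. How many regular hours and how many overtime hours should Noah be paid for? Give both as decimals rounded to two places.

Regular 40.00 hours, overtime 17.58 hours

Mon: 11:19 AM–9:45 PM = 10 h 26 min
Tue: 10:06 AM–9:53 PM = 11 h 47 min
Wed: 5:36 AM–1:28 PM = 7 h 52 min
Thu: 5:47 AM–2:29 PM = 8 h 42 min
Fri: 9:27 AM–8:50 PM = 11 h 23 min
Sat: 9:12 AM–4:37 PM = 7 h 25 min
Total worked: 57 h 35 min = 57.58 h.
Threshold 40 h → overtime 17 h 35 min, regular 40 h 0 min.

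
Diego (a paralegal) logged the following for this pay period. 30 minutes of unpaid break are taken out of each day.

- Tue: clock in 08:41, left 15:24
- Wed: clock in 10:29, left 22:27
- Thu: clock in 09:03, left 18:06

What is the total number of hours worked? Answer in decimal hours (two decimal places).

26.23 hours

Tue: 08:41–15:24 = 6 h 43 min; less 30 min break → 6 h 13 min
Wed: 10:29–22:27 = 11 h 58 min; less 30 min break → 11 h 28 min
Thu: 09:03–18:06 = 9 h 3 min; less 30 min break → 8 h 33 min
Total: 6 h 13 min + 11 h 28 min + 8 h 33 min = 26 h 14 min.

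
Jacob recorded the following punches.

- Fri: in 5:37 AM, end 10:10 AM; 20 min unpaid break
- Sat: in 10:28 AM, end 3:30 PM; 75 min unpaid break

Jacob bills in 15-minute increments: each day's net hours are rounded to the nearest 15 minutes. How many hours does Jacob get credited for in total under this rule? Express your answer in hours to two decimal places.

8.00 hours

Fri: 5:37 AM–10:10 AM = 4 h 33 min − 20 min = 4 h 13 min → rounds to 4 h 15 min
Sat: 10:28 AM–3:30 PM = 5 h 2 min − 75 min = 3 h 47 min → rounds to 3 h 45 min
Total credited: 8 h 0 min.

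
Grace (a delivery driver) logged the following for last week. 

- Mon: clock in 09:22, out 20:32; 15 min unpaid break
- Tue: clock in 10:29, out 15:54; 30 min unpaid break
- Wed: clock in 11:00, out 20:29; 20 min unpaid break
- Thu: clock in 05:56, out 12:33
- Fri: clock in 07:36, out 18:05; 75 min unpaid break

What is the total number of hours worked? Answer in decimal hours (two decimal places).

Mon: 09:22–20:32 = 11 h 10 min; less 15 min break → 10 h 55 min
Tue: 10:29–15:54 = 5 h 25 min; less 30 min break → 4 h 55 min
Wed: 11:00–20:29 = 9 h 29 min; less 20 min break → 9 h 9 min
Thu: 05:56–12:33 = 6 h 37 min
Fri: 07:36–18:05 = 10 h 29 min; less 75 min break → 9 h 14 min
Total: 10 h 55 min + 4 h 55 min + 9 h 9 min + 6 h 37 min + 9 h 14 min = 40 h 50 min.

40.83 hours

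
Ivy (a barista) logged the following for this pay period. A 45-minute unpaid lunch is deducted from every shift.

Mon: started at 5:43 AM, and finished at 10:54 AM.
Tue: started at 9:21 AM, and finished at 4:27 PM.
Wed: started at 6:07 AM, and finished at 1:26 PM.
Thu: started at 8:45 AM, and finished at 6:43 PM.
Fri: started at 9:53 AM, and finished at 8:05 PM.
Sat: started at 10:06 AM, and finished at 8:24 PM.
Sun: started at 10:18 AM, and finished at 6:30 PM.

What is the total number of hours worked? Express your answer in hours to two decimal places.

Mon: 5:43 AM–10:54 AM = 5 h 11 min; less 45 min break → 4 h 26 min
Tue: 9:21 AM–4:27 PM = 7 h 6 min; less 45 min break → 6 h 21 min
Wed: 6:07 AM–1:26 PM = 7 h 19 min; less 45 min break → 6 h 34 min
Thu: 8:45 AM–6:43 PM = 9 h 58 min; less 45 min break → 9 h 13 min
Fri: 9:53 AM–8:05 PM = 10 h 12 min; less 45 min break → 9 h 27 min
Sat: 10:06 AM–8:24 PM = 10 h 18 min; less 45 min break → 9 h 33 min
Sun: 10:18 AM–6:30 PM = 8 h 12 min; less 45 min break → 7 h 27 min
Total: 4 h 26 min + 6 h 21 min + 6 h 34 min + 9 h 13 min + 9 h 27 min + 9 h 33 min + 7 h 27 min = 53 h 1 min.

53.02 hours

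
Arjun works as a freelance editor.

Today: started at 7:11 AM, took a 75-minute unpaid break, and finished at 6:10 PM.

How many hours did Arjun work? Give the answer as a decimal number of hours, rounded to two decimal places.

Today: 7:11 AM–6:10 PM = 10 h 59 min; less 75 min break → 9 h 44 min

9.73 hours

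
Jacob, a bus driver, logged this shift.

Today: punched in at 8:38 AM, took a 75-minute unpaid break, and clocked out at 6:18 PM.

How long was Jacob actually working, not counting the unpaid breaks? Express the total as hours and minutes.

8 h 25 min

Today: 8:38 AM–6:18 PM = 9 h 40 min; less 75 min break → 8 h 25 min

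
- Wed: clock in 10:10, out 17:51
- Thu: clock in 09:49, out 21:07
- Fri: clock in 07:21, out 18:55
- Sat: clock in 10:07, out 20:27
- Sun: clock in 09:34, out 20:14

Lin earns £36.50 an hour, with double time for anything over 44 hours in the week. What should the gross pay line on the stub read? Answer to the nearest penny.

Wed: 10:10–17:51 = 7 h 41 min
Thu: 09:49–21:07 = 11 h 18 min
Fri: 07:21–18:55 = 11 h 34 min
Sat: 10:07–20:27 = 10 h 20 min
Sun: 09:34–20:14 = 10 h 40 min
Total worked: 51 h 33 min = 3093 min.
Regular 44 h 0 min = 2640 min at £36.50/h; overtime 7 h 33 min = 453 min at £73.00/h.
Pay = (2640 × £36.50 + 453 × £73.00) ÷ 60 = £2157.15.

£2157.15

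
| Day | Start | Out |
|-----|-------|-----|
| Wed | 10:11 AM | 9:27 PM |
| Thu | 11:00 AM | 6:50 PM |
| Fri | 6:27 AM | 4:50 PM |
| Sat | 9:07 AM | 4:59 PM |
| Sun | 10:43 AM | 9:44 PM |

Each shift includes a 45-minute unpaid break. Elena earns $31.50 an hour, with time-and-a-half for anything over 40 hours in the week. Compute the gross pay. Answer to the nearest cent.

Wed: 10:11 AM–9:27 PM = 11 h 16 min; less 45 min break → 10 h 31 min
Thu: 11:00 AM–6:50 PM = 7 h 50 min; less 45 min break → 7 h 5 min
Fri: 6:27 AM–4:50 PM = 10 h 23 min; less 45 min break → 9 h 38 min
Sat: 9:07 AM–4:59 PM = 7 h 52 min; less 45 min break → 7 h 7 min
Sun: 10:43 AM–9:44 PM = 11 h 1 min; less 45 min break → 10 h 16 min
Total worked: 44 h 37 min = 2677 min.
Regular 40 h 0 min = 2400 min at $31.50/h; overtime 4 h 37 min = 277 min at $47.25/h.
Pay = (2400 × $31.50 + 277 × $47.25) ÷ 60 = $1478.14.

$1478.14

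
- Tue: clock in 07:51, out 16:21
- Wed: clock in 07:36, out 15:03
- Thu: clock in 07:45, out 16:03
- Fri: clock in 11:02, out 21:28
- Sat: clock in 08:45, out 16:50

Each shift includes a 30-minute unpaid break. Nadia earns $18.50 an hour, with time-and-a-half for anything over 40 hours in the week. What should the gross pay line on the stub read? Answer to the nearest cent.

Tue: 07:51–16:21 = 8 h 30 min; less 30 min break → 8 h 0 min
Wed: 07:36–15:03 = 7 h 27 min; less 30 min break → 6 h 57 min
Thu: 07:45–16:03 = 8 h 18 min; less 30 min break → 7 h 48 min
Fri: 11:02–21:28 = 10 h 26 min; less 30 min break → 9 h 56 min
Sat: 08:45–16:50 = 8 h 5 min; less 30 min break → 7 h 35 min
Total worked: 40 h 16 min = 2416 min.
Regular 40 h 0 min = 2400 min at $18.50/h; overtime 0 h 16 min = 16 min at $27.75/h.
Pay = (2400 × $18.50 + 16 × $27.75) ÷ 60 = $747.40.

$747.40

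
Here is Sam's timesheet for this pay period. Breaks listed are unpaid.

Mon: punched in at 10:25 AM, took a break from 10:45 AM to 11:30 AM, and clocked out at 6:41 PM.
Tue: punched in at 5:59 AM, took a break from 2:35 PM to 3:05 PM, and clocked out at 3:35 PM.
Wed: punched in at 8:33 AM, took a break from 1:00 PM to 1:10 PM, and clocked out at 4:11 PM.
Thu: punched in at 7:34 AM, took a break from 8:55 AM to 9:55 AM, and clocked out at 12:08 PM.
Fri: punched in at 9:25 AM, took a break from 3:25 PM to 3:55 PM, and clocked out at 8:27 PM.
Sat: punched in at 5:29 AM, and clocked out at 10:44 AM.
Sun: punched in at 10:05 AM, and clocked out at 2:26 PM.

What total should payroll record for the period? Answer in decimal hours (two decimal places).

47.78 hours

Mon: 10:25 AM–6:41 PM = 8 h 16 min; less 45 min break → 7 h 31 min
Tue: 5:59 AM–3:35 PM = 9 h 36 min; less 30 min break → 9 h 6 min
Wed: 8:33 AM–4:11 PM = 7 h 38 min; less 10 min break → 7 h 28 min
Thu: 7:34 AM–12:08 PM = 4 h 34 min; less 60 min break → 3 h 34 min
Fri: 9:25 AM–8:27 PM = 11 h 2 min; less 30 min break → 10 h 32 min
Sat: 5:29 AM–10:44 AM = 5 h 15 min
Sun: 10:05 AM–2:26 PM = 4 h 21 min
Total: 7 h 31 min + 9 h 6 min + 7 h 28 min + 3 h 34 min + 10 h 32 min + 5 h 15 min + 4 h 21 min = 47 h 47 min.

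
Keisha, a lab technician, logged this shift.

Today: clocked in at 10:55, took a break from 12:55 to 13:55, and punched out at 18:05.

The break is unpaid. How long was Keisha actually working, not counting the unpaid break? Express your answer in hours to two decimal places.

6.17 hours

Today: 10:55–18:05 = 7 h 10 min; less 60 min break → 6 h 10 min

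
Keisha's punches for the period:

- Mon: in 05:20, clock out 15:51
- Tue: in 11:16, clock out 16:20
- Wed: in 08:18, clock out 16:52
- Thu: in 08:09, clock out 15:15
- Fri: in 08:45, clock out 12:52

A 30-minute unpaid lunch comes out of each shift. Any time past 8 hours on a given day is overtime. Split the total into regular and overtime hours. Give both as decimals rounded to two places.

Mon: 05:20–15:51 = 10 h 31 min; less 30 min break → 10 h 1 min
Tue: 11:16–16:20 = 5 h 4 min; less 30 min break → 4 h 34 min
Wed: 08:18–16:52 = 8 h 34 min; less 30 min break → 8 h 4 min
Thu: 08:09–15:15 = 7 h 6 min; less 30 min break → 6 h 36 min
Fri: 08:45–12:52 = 4 h 7 min; less 30 min break → 3 h 37 min
Mon reg 8 h 0 min / OT 2 h 1 min; Tue reg 4 h 34 min / OT 0 h 0 min; Wed reg 8 h 0 min / OT 0 h 4 min; Thu reg 6 h 36 min / OT 0 h 0 min; Fri reg 3 h 37 min / OT 0 h 0 min.
Totals: regular 30 h 47 min, overtime 2 h 5 min.

Regular 30.78 hours, overtime 2.08 hours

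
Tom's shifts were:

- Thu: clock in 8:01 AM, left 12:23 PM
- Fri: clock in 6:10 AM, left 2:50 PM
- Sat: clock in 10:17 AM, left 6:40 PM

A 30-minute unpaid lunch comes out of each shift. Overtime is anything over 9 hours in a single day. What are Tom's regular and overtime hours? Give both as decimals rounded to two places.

Thu: 8:01 AM–12:23 PM = 4 h 22 min; less 30 min break → 3 h 52 min
Fri: 6:10 AM–2:50 PM = 8 h 40 min; less 30 min break → 8 h 10 min
Sat: 10:17 AM–6:40 PM = 8 h 23 min; less 30 min break → 7 h 53 min
Thu reg 3 h 52 min / OT 0 h 0 min; Fri reg 8 h 10 min / OT 0 h 0 min; Sat reg 7 h 53 min / OT 0 h 0 min.
Totals: regular 19 h 55 min, overtime 0 h 0 min.

Regular 19.92 hours, overtime 0.00 hours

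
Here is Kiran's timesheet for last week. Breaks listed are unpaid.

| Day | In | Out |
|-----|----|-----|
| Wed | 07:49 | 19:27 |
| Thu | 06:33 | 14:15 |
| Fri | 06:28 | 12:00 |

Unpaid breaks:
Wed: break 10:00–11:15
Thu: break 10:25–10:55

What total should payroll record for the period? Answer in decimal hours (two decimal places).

Wed: 07:49–19:27 = 11 h 38 min; less 75 min break → 10 h 23 min
Thu: 06:33–14:15 = 7 h 42 min; less 30 min break → 7 h 12 min
Fri: 06:28–12:00 = 5 h 32 min
Total: 10 h 23 min + 7 h 12 min + 5 h 32 min = 23 h 7 min.

23.12 hours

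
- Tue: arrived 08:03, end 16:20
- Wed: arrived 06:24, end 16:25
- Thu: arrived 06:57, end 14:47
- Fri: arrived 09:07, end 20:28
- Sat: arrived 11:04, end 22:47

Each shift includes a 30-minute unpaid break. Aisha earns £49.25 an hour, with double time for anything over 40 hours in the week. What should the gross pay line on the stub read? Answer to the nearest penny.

£2629.95

Tue: 08:03–16:20 = 8 h 17 min; less 30 min break → 7 h 47 min
Wed: 06:24–16:25 = 10 h 1 min; less 30 min break → 9 h 31 min
Thu: 06:57–14:47 = 7 h 50 min; less 30 min break → 7 h 20 min
Fri: 09:07–20:28 = 11 h 21 min; less 30 min break → 10 h 51 min
Sat: 11:04–22:47 = 11 h 43 min; less 30 min break → 11 h 13 min
Total worked: 46 h 42 min = 2802 min.
Regular 40 h 0 min = 2400 min at £49.25/h; overtime 6 h 42 min = 402 min at £98.50/h.
Pay = (2400 × £49.25 + 402 × £98.50) ÷ 60 = £2629.95.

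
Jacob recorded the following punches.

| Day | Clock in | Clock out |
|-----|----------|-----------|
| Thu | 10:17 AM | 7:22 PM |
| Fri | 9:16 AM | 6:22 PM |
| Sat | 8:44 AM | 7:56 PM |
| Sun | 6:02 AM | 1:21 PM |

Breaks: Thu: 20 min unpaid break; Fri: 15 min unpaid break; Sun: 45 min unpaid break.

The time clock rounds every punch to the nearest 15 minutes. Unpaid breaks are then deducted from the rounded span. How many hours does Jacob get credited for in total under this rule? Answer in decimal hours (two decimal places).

Thu: in 10:17 AM→10:15 AM, out 7:22 PM→7:15 PM; 9 h 0 min − 20 min = 8 h 40 min
Fri: in 9:16 AM→9:15 AM, out 6:22 PM→6:15 PM; 9 h 0 min − 15 min = 8 h 45 min
Sat: in 8:44 AM→8:45 AM, out 7:56 PM→8:00 PM; 11 h 15 min
Sun: in 6:02 AM→6:00 AM, out 1:21 PM→1:15 PM; 7 h 15 min − 45 min = 6 h 30 min
Total credited: 35 h 10 min.

35.17 hours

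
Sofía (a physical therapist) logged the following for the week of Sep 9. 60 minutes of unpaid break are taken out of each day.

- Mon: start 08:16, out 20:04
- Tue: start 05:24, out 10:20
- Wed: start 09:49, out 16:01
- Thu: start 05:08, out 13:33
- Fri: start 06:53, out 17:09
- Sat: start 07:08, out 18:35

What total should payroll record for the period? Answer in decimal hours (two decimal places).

Mon: 08:16–20:04 = 11 h 48 min; less 60 min break → 10 h 48 min
Tue: 05:24–10:20 = 4 h 56 min; less 60 min break → 3 h 56 min
Wed: 09:49–16:01 = 6 h 12 min; less 60 min break → 5 h 12 min
Thu: 05:08–13:33 = 8 h 25 min; less 60 min break → 7 h 25 min
Fri: 06:53–17:09 = 10 h 16 min; less 60 min break → 9 h 16 min
Sat: 07:08–18:35 = 11 h 27 min; less 60 min break → 10 h 27 min
Total: 10 h 48 min + 3 h 56 min + 5 h 12 min + 7 h 25 min + 9 h 16 min + 10 h 27 min = 47 h 4 min.

47.07 hours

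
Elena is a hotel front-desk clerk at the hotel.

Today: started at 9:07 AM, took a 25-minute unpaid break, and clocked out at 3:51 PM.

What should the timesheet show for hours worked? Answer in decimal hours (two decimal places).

Today: 9:07 AM–3:51 PM = 6 h 44 min; less 25 min break → 6 h 19 min

6.32 hours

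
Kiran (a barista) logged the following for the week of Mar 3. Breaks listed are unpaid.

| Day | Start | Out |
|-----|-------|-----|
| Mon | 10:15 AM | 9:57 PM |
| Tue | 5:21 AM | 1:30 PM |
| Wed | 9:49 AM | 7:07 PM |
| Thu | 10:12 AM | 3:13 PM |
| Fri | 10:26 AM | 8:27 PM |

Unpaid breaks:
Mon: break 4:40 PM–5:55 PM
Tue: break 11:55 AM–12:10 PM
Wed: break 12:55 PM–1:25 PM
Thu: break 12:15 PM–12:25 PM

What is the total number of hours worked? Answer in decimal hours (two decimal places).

Mon: 10:15 AM–9:57 PM = 11 h 42 min; less 75 min break → 10 h 27 min
Tue: 5:21 AM–1:30 PM = 8 h 9 min; less 15 min break → 7 h 54 min
Wed: 9:49 AM–7:07 PM = 9 h 18 min; less 30 min break → 8 h 48 min
Thu: 10:12 AM–3:13 PM = 5 h 1 min; less 10 min break → 4 h 51 min
Fri: 10:26 AM–8:27 PM = 10 h 1 min
Total: 10 h 27 min + 7 h 54 min + 8 h 48 min + 4 h 51 min + 10 h 1 min = 42 h 1 min.

42.02 hours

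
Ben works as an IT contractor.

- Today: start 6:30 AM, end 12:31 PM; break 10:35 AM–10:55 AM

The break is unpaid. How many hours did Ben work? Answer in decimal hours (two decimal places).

Today: 6:30 AM–12:31 PM = 6 h 1 min; less 20 min break → 5 h 41 min

5.68 hours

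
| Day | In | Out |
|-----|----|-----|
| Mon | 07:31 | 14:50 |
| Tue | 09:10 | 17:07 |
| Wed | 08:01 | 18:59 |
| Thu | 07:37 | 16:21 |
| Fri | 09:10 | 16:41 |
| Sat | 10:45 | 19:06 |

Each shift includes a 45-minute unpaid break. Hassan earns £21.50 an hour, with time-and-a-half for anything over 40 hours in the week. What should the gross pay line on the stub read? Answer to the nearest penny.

£1064.25

Mon: 07:31–14:50 = 7 h 19 min; less 45 min break → 6 h 34 min
Tue: 09:10–17:07 = 7 h 57 min; less 45 min break → 7 h 12 min
Wed: 08:01–18:59 = 10 h 58 min; less 45 min break → 10 h 13 min
Thu: 07:37–16:21 = 8 h 44 min; less 45 min break → 7 h 59 min
Fri: 09:10–16:41 = 7 h 31 min; less 45 min break → 6 h 46 min
Sat: 10:45–19:06 = 8 h 21 min; less 45 min break → 7 h 36 min
Total worked: 46 h 20 min = 2780 min.
Regular 40 h 0 min = 2400 min at £21.50/h; overtime 6 h 20 min = 380 min at £32.25/h.
Pay = (2400 × £21.50 + 380 × £32.25) ÷ 60 = £1064.25.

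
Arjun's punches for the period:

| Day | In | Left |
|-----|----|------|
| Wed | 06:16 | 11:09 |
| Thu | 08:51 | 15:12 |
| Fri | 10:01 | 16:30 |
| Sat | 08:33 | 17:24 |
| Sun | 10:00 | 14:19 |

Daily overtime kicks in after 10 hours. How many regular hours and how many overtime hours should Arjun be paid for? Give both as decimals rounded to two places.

Regular 30.88 hours, overtime 0.00 hours

Wed: 06:16–11:09 = 4 h 53 min
Thu: 08:51–15:12 = 6 h 21 min
Fri: 10:01–16:30 = 6 h 29 min
Sat: 08:33–17:24 = 8 h 51 min
Sun: 10:00–14:19 = 4 h 19 min
Wed reg 4 h 53 min / OT 0 h 0 min; Thu reg 6 h 21 min / OT 0 h 0 min; Fri reg 6 h 29 min / OT 0 h 0 min; Sat reg 8 h 51 min / OT 0 h 0 min; Sun reg 4 h 19 min / OT 0 h 0 min.
Totals: regular 30 h 53 min, overtime 0 h 0 min.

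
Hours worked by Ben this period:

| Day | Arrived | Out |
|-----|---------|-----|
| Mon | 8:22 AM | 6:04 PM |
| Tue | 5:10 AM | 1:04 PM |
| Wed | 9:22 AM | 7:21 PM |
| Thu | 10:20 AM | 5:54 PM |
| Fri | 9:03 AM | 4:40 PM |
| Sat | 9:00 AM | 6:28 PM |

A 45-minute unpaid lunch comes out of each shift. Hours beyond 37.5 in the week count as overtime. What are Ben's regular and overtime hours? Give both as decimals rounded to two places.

Regular 37.50 hours, overtime 10.23 hours

Mon: 8:22 AM–6:04 PM = 9 h 42 min; less 45 min break → 8 h 57 min
Tue: 5:10 AM–1:04 PM = 7 h 54 min; less 45 min break → 7 h 9 min
Wed: 9:22 AM–7:21 PM = 9 h 59 min; less 45 min break → 9 h 14 min
Thu: 10:20 AM–5:54 PM = 7 h 34 min; less 45 min break → 6 h 49 min
Fri: 9:03 AM–4:40 PM = 7 h 37 min; less 45 min break → 6 h 52 min
Sat: 9:00 AM–6:28 PM = 9 h 28 min; less 45 min break → 8 h 43 min
Total worked: 47 h 44 min = 47.73 h.
Threshold 37.5 h → overtime 10 h 14 min, regular 37 h 30 min.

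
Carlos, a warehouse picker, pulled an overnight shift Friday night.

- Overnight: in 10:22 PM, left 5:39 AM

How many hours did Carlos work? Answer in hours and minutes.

7 h 17 min

Overnight: 10:22 PM → midnight = 1 h 38 min; midnight → 5:39 AM = 5 h 39 min; span 7 h 17 min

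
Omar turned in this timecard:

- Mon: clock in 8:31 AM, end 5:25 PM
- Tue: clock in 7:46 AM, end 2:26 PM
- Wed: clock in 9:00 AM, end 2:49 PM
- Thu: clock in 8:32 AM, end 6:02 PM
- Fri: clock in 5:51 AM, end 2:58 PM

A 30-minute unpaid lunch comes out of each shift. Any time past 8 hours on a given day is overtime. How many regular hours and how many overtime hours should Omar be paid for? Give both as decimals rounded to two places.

Mon: 8:31 AM–5:25 PM = 8 h 54 min; less 30 min break → 8 h 24 min
Tue: 7:46 AM–2:26 PM = 6 h 40 min; less 30 min break → 6 h 10 min
Wed: 9:00 AM–2:49 PM = 5 h 49 min; less 30 min break → 5 h 19 min
Thu: 8:32 AM–6:02 PM = 9 h 30 min; less 30 min break → 9 h 0 min
Fri: 5:51 AM–2:58 PM = 9 h 7 min; less 30 min break → 8 h 37 min
Mon reg 8 h 0 min / OT 0 h 24 min; Tue reg 6 h 10 min / OT 0 h 0 min; Wed reg 5 h 19 min / OT 0 h 0 min; Thu reg 8 h 0 min / OT 1 h 0 min; Fri reg 8 h 0 min / OT 0 h 37 min.
Totals: regular 35 h 29 min, overtime 2 h 1 min.

Regular 35.48 hours, overtime 2.02 hours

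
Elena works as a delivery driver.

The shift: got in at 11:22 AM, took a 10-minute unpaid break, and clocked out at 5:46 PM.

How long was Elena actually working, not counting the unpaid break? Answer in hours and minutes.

The shift: 11:22 AM–5:46 PM = 6 h 24 min; less 10 min break → 6 h 14 min

6 h 14 min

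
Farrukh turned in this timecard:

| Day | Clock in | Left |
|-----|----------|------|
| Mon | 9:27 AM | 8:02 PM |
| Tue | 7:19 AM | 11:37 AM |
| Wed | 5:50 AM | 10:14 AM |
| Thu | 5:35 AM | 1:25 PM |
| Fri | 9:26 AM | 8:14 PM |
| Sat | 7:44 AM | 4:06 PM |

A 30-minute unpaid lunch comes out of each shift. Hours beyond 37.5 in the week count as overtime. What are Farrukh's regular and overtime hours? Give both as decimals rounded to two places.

Mon: 9:27 AM–8:02 PM = 10 h 35 min; less 30 min break → 10 h 5 min
Tue: 7:19 AM–11:37 AM = 4 h 18 min; less 30 min break → 3 h 48 min
Wed: 5:50 AM–10:14 AM = 4 h 24 min; less 30 min break → 3 h 54 min
Thu: 5:35 AM–1:25 PM = 7 h 50 min; less 30 min break → 7 h 20 min
Fri: 9:26 AM–8:14 PM = 10 h 48 min; less 30 min break → 10 h 18 min
Sat: 7:44 AM–4:06 PM = 8 h 22 min; less 30 min break → 7 h 52 min
Total worked: 43 h 17 min = 43.28 h.
Threshold 37.5 h → overtime 5 h 47 min, regular 37 h 30 min.

Regular 37.50 hours, overtime 5.78 hours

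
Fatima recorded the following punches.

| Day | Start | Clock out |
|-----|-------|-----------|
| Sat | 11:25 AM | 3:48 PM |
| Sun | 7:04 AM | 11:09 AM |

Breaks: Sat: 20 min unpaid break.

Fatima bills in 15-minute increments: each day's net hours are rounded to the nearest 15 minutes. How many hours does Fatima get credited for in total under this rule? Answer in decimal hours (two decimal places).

Sat: 11:25 AM–3:48 PM = 4 h 23 min − 20 min = 4 h 3 min → rounds to 4 h 0 min
Sun: 7:04 AM–11:09 AM = 4 h 5 min → rounds to 4 h 0 min
Total credited: 8 h 0 min.

8.00 hours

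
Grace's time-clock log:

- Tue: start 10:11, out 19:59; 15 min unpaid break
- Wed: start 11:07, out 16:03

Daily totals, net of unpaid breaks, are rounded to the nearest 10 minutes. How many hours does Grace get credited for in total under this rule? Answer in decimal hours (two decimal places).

Tue: 10:11–19:59 = 9 h 48 min − 15 min = 9 h 33 min → rounds to 9 h 30 min
Wed: 11:07–16:03 = 4 h 56 min → rounds to 5 h 0 min
Total credited: 14 h 30 min.

14.50 hours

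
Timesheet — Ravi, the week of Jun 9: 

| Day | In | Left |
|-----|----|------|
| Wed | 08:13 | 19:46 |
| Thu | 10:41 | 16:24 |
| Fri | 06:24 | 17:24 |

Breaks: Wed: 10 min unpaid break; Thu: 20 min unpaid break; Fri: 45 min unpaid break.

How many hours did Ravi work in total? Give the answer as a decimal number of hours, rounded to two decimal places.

Wed: 08:13–19:46 = 11 h 33 min; less 10 min break → 11 h 23 min
Thu: 10:41–16:24 = 5 h 43 min; less 20 min break → 5 h 23 min
Fri: 06:24–17:24 = 11 h 0 min; less 45 min break → 10 h 15 min
Total: 11 h 23 min + 5 h 23 min + 10 h 15 min = 27 h 1 min.

27.02 hours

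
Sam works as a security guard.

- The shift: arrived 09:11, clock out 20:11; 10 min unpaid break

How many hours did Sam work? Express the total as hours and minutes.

The shift: 09:11–20:11 = 11 h 0 min; less 10 min break → 10 h 50 min

10 h 50 min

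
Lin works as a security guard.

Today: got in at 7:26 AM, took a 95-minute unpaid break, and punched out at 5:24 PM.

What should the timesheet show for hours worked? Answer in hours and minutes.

8 h 23 min

Today: 7:26 AM–5:24 PM = 9 h 58 min; less 95 min break → 8 h 23 min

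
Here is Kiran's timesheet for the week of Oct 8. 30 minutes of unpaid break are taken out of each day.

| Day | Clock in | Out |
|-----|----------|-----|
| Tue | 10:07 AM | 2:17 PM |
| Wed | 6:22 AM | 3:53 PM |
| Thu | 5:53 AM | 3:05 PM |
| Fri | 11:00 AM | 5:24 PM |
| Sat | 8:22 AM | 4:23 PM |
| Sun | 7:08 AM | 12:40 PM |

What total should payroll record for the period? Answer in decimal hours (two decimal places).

39.83 hours

Tue: 10:07 AM–2:17 PM = 4 h 10 min; less 30 min break → 3 h 40 min
Wed: 6:22 AM–3:53 PM = 9 h 31 min; less 30 min break → 9 h 1 min
Thu: 5:53 AM–3:05 PM = 9 h 12 min; less 30 min break → 8 h 42 min
Fri: 11:00 AM–5:24 PM = 6 h 24 min; less 30 min break → 5 h 54 min
Sat: 8:22 AM–4:23 PM = 8 h 1 min; less 30 min break → 7 h 31 min
Sun: 7:08 AM–12:40 PM = 5 h 32 min; less 30 min break → 5 h 2 min
Total: 3 h 40 min + 9 h 1 min + 8 h 42 min + 5 h 54 min + 7 h 31 min + 5 h 2 min = 39 h 50 min.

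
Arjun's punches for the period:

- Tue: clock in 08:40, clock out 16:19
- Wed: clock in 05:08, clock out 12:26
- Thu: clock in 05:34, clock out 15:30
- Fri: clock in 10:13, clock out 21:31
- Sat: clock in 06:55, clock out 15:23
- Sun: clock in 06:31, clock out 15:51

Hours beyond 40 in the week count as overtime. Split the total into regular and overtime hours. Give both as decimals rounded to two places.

Regular 40.00 hours, overtime 13.98 hours

Tue: 08:40–16:19 = 7 h 39 min
Wed: 05:08–12:26 = 7 h 18 min
Thu: 05:34–15:30 = 9 h 56 min
Fri: 10:13–21:31 = 11 h 18 min
Sat: 06:55–15:23 = 8 h 28 min
Sun: 06:31–15:51 = 9 h 20 min
Total worked: 53 h 59 min = 53.98 h.
Threshold 40 h → overtime 13 h 59 min, regular 40 h 0 min.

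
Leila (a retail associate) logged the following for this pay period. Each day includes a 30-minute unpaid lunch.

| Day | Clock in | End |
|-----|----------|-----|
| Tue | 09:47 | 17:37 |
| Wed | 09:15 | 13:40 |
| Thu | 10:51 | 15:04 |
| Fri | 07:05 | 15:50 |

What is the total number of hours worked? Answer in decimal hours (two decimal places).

23.22 hours

Tue: 09:47–17:37 = 7 h 50 min; less 30 min break → 7 h 20 min
Wed: 09:15–13:40 = 4 h 25 min; less 30 min break → 3 h 55 min
Thu: 10:51–15:04 = 4 h 13 min; less 30 min break → 3 h 43 min
Fri: 07:05–15:50 = 8 h 45 min; less 30 min break → 8 h 15 min
Total: 7 h 20 min + 3 h 55 min + 3 h 43 min + 8 h 15 min = 23 h 13 min.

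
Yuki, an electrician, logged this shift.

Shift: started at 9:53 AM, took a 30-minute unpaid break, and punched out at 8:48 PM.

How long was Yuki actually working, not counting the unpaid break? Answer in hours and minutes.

10 h 25 min

Shift: 9:53 AM–8:48 PM = 10 h 55 min; less 30 min break → 10 h 25 min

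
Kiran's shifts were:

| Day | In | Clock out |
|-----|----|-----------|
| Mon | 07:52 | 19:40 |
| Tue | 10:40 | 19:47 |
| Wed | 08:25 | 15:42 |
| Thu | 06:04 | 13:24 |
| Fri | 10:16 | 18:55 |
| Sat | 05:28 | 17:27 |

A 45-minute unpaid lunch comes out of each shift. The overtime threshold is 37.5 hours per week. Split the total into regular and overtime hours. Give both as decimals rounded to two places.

Mon: 07:52–19:40 = 11 h 48 min; less 45 min break → 11 h 3 min
Tue: 10:40–19:47 = 9 h 7 min; less 45 min break → 8 h 22 min
Wed: 08:25–15:42 = 7 h 17 min; less 45 min break → 6 h 32 min
Thu: 06:04–13:24 = 7 h 20 min; less 45 min break → 6 h 35 min
Fri: 10:16–18:55 = 8 h 39 min; less 45 min break → 7 h 54 min
Sat: 05:28–17:27 = 11 h 59 min; less 45 min break → 11 h 14 min
Total worked: 51 h 40 min = 51.67 h.
Threshold 37.5 h → overtime 14 h 10 min, regular 37 h 30 min.

Regular 37.50 hours, overtime 14.17 hours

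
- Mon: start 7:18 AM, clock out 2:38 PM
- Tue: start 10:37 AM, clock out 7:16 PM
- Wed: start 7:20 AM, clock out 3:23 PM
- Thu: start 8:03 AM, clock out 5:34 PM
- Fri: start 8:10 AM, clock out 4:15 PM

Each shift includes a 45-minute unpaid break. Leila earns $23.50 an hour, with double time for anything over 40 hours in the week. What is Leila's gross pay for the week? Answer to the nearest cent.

$890.26

Mon: 7:18 AM–2:38 PM = 7 h 20 min; less 45 min break → 6 h 35 min
Tue: 10:37 AM–7:16 PM = 8 h 39 min; less 45 min break → 7 h 54 min
Wed: 7:20 AM–3:23 PM = 8 h 3 min; less 45 min break → 7 h 18 min
Thu: 8:03 AM–5:34 PM = 9 h 31 min; less 45 min break → 8 h 46 min
Fri: 8:10 AM–4:15 PM = 8 h 5 min; less 45 min break → 7 h 20 min
Total worked: 37 h 53 min = 2273 min.
Regular 37 h 53 min = 2273 min at $23.50/h; overtime 0 h 0 min = 0 min at $47.00/h.
Pay = (2273 × $23.50 + 0 × $47.00) ÷ 60 = $890.26.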